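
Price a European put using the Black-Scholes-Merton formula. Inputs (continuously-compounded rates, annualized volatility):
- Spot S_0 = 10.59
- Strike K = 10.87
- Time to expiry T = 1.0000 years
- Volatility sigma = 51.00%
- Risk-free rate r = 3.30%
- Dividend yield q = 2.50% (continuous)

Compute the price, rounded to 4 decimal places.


d1 = (ln(S/K) + (r - q + 0.5*sigma^2) * T) / (sigma * sqrt(T)) = 0.21951659
d2 = d1 - sigma * sqrt(T) = -0.29048341
exp(-rT) = 0.96753856; exp(-qT) = 0.97530991
P = K * exp(-rT) * N(-d2) - S_0 * exp(-qT) * N(-d1)
N(-d1) = 0.41312383; N(-d2) = 0.61427678
P = 10.8700 * 0.96753856 * 0.61427678 - 10.5900 * 0.97530991 * 0.41312383 = 2.1935

Answer: Price = 2.1935


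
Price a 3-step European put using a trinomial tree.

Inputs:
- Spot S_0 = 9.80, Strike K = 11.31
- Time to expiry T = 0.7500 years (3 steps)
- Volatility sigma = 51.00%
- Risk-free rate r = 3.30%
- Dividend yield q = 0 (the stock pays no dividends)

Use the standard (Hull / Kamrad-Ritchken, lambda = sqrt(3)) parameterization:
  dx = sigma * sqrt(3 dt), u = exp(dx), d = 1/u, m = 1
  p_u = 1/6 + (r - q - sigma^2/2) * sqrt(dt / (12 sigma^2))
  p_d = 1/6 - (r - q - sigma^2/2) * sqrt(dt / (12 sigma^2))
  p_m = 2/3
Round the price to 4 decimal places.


dt = T/N = 0.250000; dx = sigma*sqrt(3*dt) = 0.441673
u = exp(dx) = 1.555307; d = 1/u = 0.642960
p_u = 0.139200, p_m = 0.666667, p_d = 0.194133
Discount per step: exp(-r*dt) = 0.991784
Stock lattice S(k, j) with j the centered position index:
  k=0: S(0,+0) = 9.8000
  k=1: S(1,-1) = 6.3010; S(1,+0) = 9.8000; S(1,+1) = 15.2420
  k=2: S(2,-2) = 4.0513; S(2,-1) = 6.3010; S(2,+0) = 9.8000; S(2,+1) = 15.2420; S(2,+2) = 23.7060
  k=3: S(3,-3) = 2.6048; S(3,-2) = 4.0513; S(3,-1) = 6.3010; S(3,+0) = 9.8000; S(3,+1) = 15.2420; S(3,+2) = 23.7060; S(3,+3) = 36.8701
Terminal payoffs V(N, j) = max(K - S_T, 0):
  V(3,-3) = 8.705180; V(3,-2) = 7.258705; V(3,-1) = 5.008993; V(3,+0) = 1.510000; V(3,+1) = 0.000000; V(3,+2) = 0.000000; V(3,+3) = 0.000000
Backward induction: V(k, j) = exp(-r*dt) * [p_u * V(k+1, j+1) + p_m * V(k+1, j) + p_d * V(k+1, j-1)]
  V(2,-2) = exp(-r*dt) * [p_u*5.008993 + p_m*7.258705 + p_d*8.705180] = 7.166982
  V(2,-1) = exp(-r*dt) * [p_u*1.510000 + p_m*5.008993 + p_d*7.258705] = 4.917936
  V(2,+0) = exp(-r*dt) * [p_u*0.000000 + p_m*1.510000 + p_d*5.008993] = 1.962819
  V(2,+1) = exp(-r*dt) * [p_u*0.000000 + p_m*0.000000 + p_d*1.510000] = 0.290733
  V(2,+2) = exp(-r*dt) * [p_u*0.000000 + p_m*0.000000 + p_d*0.000000] = 0.000000
  V(1,-1) = exp(-r*dt) * [p_u*1.962819 + p_m*4.917936 + p_d*7.166982] = 4.902585
  V(1,+0) = exp(-r*dt) * [p_u*0.290733 + p_m*1.962819 + p_d*4.917936] = 2.284823
  V(1,+1) = exp(-r*dt) * [p_u*0.000000 + p_m*0.290733 + p_d*1.962819] = 0.570147
  V(0,+0) = exp(-r*dt) * [p_u*0.570147 + p_m*2.284823 + p_d*4.902585] = 2.533348

Answer: Price = V(0,0) = 2.5333


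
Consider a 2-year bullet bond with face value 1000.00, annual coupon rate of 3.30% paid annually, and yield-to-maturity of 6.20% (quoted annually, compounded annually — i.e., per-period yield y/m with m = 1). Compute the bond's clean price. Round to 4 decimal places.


Coupon per period c = face * coupon_rate / m = 33.000000
Periods per year m = 1; per-period yield y/m = 0.062000
Number of cashflows N = 2
Cashflows (t years, CF_t, discount factor 1/(1+y/m)^(m*t), PV):
  t = 1.0000: CF_t = 33.000000, DF = 0.941620, PV = 31.073446
  t = 2.0000: CF_t = 1033.000000, DF = 0.886647, PV = 915.906810
Price P = sum_t PV_t = 946.980256

Answer: Price = 946.9803


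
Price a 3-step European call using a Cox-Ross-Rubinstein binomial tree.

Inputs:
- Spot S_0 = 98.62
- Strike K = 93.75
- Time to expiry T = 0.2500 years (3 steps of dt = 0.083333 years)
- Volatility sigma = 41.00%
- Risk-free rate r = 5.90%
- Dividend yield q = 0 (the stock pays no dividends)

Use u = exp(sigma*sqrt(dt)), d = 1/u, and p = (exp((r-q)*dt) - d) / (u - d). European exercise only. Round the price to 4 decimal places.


Answer: Price = V(0,0) = 11.7430

Derivation:
dt = T/N = 0.083333
u = exp(sigma*sqrt(dt)) = 1.125646; d = 1/u = 0.888379
p = (exp((r-q)*dt) - d) / (u - d) = 0.491218
Discount per step: exp(-r*dt) = 0.995095
Stock lattice S(k, i) with i counting down-moves:
  k=0: S(0,0) = 98.6200
  k=1: S(1,0) = 111.0112; S(1,1) = 87.6119
  k=2: S(2,0) = 124.9593; S(2,1) = 98.6200; S(2,2) = 77.8326
  k=3: S(3,0) = 140.6598; S(3,1) = 111.0112; S(3,2) = 87.6119; S(3,3) = 69.1449
Terminal payoffs V(N, i) = max(S_T - K, 0):
  V(3,0) = 46.909840; V(3,1) = 17.261177; V(3,2) = 0.000000; V(3,3) = 0.000000
Backward induction: V(k, i) = exp(-r*dt) * [p * V(k+1, i) + (1-p) * V(k+1, i+1)].
  V(2,0) = exp(-r*dt) * [p*46.909840 + (1-p)*17.261177] = 31.669057
  V(2,1) = exp(-r*dt) * [p*17.261177 + (1-p)*0.000000] = 8.437422
  V(2,2) = exp(-r*dt) * [p*0.000000 + (1-p)*0.000000] = 0.000000
  V(1,0) = exp(-r*dt) * [p*31.669057 + (1-p)*8.437422] = 19.751877
  V(1,1) = exp(-r*dt) * [p*8.437422 + (1-p)*0.000000] = 4.124289
  V(0,0) = exp(-r*dt) * [p*19.751877 + (1-p)*4.124289] = 11.742970


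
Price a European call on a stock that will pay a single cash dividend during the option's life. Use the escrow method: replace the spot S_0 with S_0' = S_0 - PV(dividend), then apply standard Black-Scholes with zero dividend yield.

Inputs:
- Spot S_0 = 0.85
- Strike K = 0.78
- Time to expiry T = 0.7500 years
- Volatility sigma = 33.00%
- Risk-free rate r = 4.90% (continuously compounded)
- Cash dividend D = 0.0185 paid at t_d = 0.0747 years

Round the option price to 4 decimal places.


PV(D) = D * exp(-r * t_d) = 0.0185 * 0.99634639 = 0.01843241
S_0' = S_0 - PV(D) = 0.8500 - 0.01843241 = 0.83156759
d1 = (ln(S_0'/K) + (r + sigma^2/2)*T) / (sigma*sqrt(T)) = 0.49549307
d2 = d1 - sigma*sqrt(T) = 0.20970469
exp(-rT) = 0.96391708
N(d1) = 0.68987395; N(d2) = 0.58305092
C = S_0' * N(d1) - K * exp(-rT) * N(d2) = 0.83156759 * 0.68987395 - 0.7800 * 0.96391708 * 0.58305092 = 0.1353

Answer: Price = 0.1353


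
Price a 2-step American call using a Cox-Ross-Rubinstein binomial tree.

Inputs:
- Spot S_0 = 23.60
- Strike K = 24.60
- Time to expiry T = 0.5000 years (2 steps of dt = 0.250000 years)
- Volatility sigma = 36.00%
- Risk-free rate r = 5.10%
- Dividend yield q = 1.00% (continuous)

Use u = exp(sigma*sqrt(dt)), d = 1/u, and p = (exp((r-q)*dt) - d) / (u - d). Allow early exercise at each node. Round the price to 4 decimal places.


dt = T/N = 0.250000
u = exp(sigma*sqrt(dt)) = 1.197217; d = 1/u = 0.835270
p = (exp((r-q)*dt) - d) / (u - d) = 0.483586
Discount per step: exp(-r*dt) = 0.987331
Stock lattice S(k, i) with i counting down-moves:
  k=0: S(0,0) = 23.6000
  k=1: S(1,0) = 28.2543; S(1,1) = 19.7124
  k=2: S(2,0) = 33.8266; S(2,1) = 23.6000; S(2,2) = 16.4652
Terminal payoffs V(N, i) = max(S_T - K, 0):
  V(2,0) = 9.226574; V(2,1) = 0.000000; V(2,2) = 0.000000
Backward induction: V(k, i) = exp(-r*dt) * [p * V(k+1, i) + (1-p) * V(k+1, i+1)]; then take max(V_cont, immediate exercise) for American.
  V(1,0) = exp(-r*dt) * [p*9.226574 + (1-p)*0.000000] = 4.405313; exercise = 3.654330; V(1,0) = max -> 4.405313
  V(1,1) = exp(-r*dt) * [p*0.000000 + (1-p)*0.000000] = 0.000000; exercise = 0.000000; V(1,1) = max -> 0.000000
  V(0,0) = exp(-r*dt) * [p*4.405313 + (1-p)*0.000000] = 2.103357; exercise = 0.000000; V(0,0) = max -> 2.103357

Answer: Price = V(0,0) = 2.1034


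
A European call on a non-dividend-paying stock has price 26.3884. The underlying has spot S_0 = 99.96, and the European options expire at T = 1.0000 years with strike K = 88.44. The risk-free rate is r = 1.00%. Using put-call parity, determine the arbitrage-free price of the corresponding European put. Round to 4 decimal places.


Put-call parity: C - P = S_0 * exp(-qT) - K * exp(-rT).
S_0 * exp(-qT) = 99.9600 * 1.00000000 = 99.96000000
K * exp(-rT) = 88.4400 * 0.99004983 = 87.56000730
P = C - S*exp(-qT) + K*exp(-rT)
P = 26.3884 - 99.96000000 + 87.56000730 = 13.9884

Answer: Put price = 13.9884


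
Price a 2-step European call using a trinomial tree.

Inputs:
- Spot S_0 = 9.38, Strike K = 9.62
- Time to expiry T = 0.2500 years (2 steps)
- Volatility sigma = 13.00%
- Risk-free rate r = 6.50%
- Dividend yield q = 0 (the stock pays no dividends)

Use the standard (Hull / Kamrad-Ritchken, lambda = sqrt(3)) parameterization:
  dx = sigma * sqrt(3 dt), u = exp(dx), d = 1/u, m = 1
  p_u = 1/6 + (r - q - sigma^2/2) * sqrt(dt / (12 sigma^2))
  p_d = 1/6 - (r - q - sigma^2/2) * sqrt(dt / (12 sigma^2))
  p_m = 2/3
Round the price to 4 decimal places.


Answer: Price = V(0,0) = 0.2092

Derivation:
dt = T/N = 0.125000; dx = sigma*sqrt(3*dt) = 0.079608
u = exp(dx) = 1.082863; d = 1/u = 0.923478
p_u = 0.211064, p_m = 0.666667, p_d = 0.122270
Discount per step: exp(-r*dt) = 0.991908
Stock lattice S(k, j) with j the centered position index:
  k=0: S(0,+0) = 9.3800
  k=1: S(1,-1) = 8.6622; S(1,+0) = 9.3800; S(1,+1) = 10.1573
  k=2: S(2,-2) = 7.9994; S(2,-1) = 8.6622; S(2,+0) = 9.3800; S(2,+1) = 10.1573; S(2,+2) = 10.9989
Terminal payoffs V(N, j) = max(S_T - K, 0):
  V(2,-2) = 0.000000; V(2,-1) = 0.000000; V(2,+0) = 0.000000; V(2,+1) = 0.537255; V(2,+2) = 1.378915
Backward induction: V(k, j) = exp(-r*dt) * [p_u * V(k+1, j+1) + p_m * V(k+1, j) + p_d * V(k+1, j-1)]
  V(1,-1) = exp(-r*dt) * [p_u*0.000000 + p_m*0.000000 + p_d*0.000000] = 0.000000
  V(1,+0) = exp(-r*dt) * [p_u*0.537255 + p_m*0.000000 + p_d*0.000000] = 0.112477
  V(1,+1) = exp(-r*dt) * [p_u*1.378915 + p_m*0.537255 + p_d*0.000000] = 0.643955
  V(0,+0) = exp(-r*dt) * [p_u*0.643955 + p_m*0.112477 + p_d*0.000000] = 0.209194


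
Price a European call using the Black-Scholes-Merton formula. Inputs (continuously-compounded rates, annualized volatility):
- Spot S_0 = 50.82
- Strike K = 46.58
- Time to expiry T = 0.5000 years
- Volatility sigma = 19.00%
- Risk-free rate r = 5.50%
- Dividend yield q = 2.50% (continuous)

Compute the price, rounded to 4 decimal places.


d1 = (ln(S/K) + (r - q + 0.5*sigma^2) * T) / (sigma * sqrt(T)) = 0.82726814
d2 = d1 - sigma * sqrt(T) = 0.69291785
exp(-rT) = 0.97287468; exp(-qT) = 0.98757780
C = S_0 * exp(-qT) * N(d1) - K * exp(-rT) * N(d2)
N(d1) = 0.79595745; N(d2) = 0.75581945
C = 50.8200 * 0.98757780 * 0.79595745 - 46.5800 * 0.97287468 * 0.75581945 = 5.6970

Answer: Price = 5.6970


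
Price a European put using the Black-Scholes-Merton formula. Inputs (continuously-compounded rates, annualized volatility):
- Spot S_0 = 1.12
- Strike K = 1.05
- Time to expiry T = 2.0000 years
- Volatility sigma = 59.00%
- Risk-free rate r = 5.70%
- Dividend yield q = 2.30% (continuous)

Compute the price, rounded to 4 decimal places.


Answer: Price = 0.2620

Derivation:
d1 = (ln(S/K) + (r - q + 0.5*sigma^2) * T) / (sigma * sqrt(T)) = 0.57603857
d2 = d1 - sigma * sqrt(T) = -0.25834743
exp(-rT) = 0.89225796; exp(-qT) = 0.95504196
P = K * exp(-rT) * N(-d2) - S_0 * exp(-qT) * N(-d1)
N(-d1) = 0.28229456; N(-d2) = 0.60193061
P = 1.0500 * 0.89225796 * 0.60193061 - 1.1200 * 0.95504196 * 0.28229456 = 0.2620


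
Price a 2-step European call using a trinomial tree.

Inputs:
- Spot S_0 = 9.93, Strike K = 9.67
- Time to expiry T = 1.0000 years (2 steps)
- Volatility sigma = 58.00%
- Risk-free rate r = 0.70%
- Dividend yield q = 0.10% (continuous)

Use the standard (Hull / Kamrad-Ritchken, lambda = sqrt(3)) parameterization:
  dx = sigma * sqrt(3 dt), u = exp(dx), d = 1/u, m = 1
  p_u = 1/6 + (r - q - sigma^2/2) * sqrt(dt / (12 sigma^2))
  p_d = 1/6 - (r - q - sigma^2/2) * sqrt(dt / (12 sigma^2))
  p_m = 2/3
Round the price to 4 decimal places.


dt = T/N = 0.500000; dx = sigma*sqrt(3*dt) = 0.710352
u = exp(dx) = 2.034707; d = 1/u = 0.491471
p_u = 0.109582, p_m = 0.666667, p_d = 0.223751
Discount per step: exp(-r*dt) = 0.996506
Stock lattice S(k, j) with j the centered position index:
  k=0: S(0,+0) = 9.9300
  k=1: S(1,-1) = 4.8803; S(1,+0) = 9.9300; S(1,+1) = 20.2046
  k=2: S(2,-2) = 2.3985; S(2,-1) = 4.8803; S(2,+0) = 9.9300; S(2,+1) = 20.2046; S(2,+2) = 41.1105
Terminal payoffs V(N, j) = max(S_T - K, 0):
  V(2,-2) = 0.000000; V(2,-1) = 0.000000; V(2,+0) = 0.260000; V(2,+1) = 10.534644; V(2,+2) = 31.440540
Backward induction: V(k, j) = exp(-r*dt) * [p_u * V(k+1, j+1) + p_m * V(k+1, j) + p_d * V(k+1, j-1)]
  V(1,-1) = exp(-r*dt) * [p_u*0.260000 + p_m*0.000000 + p_d*0.000000] = 0.028392
  V(1,+0) = exp(-r*dt) * [p_u*10.534644 + p_m*0.260000 + p_d*0.000000] = 1.323105
  V(1,+1) = exp(-r*dt) * [p_u*31.440540 + p_m*10.534644 + p_d*0.260000] = 10.489819
  V(0,+0) = exp(-r*dt) * [p_u*10.489819 + p_m*1.323105 + p_d*0.028392] = 2.030801

Answer: Price = V(0,0) = 2.0308


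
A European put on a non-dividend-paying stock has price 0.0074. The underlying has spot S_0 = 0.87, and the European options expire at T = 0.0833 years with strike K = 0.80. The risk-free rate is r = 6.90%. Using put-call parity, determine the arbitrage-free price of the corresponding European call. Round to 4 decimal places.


Put-call parity: C - P = S_0 * exp(-qT) - K * exp(-rT).
S_0 * exp(-qT) = 0.8700 * 1.00000000 = 0.87000000
K * exp(-rT) = 0.8000 * 0.99426879 = 0.79541503
C = P + S*exp(-qT) - K*exp(-rT)
C = 0.0074 + 0.87000000 - 0.79541503 = 0.0820

Answer: Call price = 0.0820


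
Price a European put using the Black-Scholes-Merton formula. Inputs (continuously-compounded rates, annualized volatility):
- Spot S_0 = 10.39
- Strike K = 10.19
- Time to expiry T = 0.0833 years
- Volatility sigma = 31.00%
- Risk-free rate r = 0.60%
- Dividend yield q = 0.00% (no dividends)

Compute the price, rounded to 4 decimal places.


d1 = (ln(S/K) + (r - q + 0.5*sigma^2) * T) / (sigma * sqrt(T)) = 0.26756399
d2 = d1 - sigma * sqrt(T) = 0.17809260
exp(-rT) = 0.99950032; exp(-qT) = 1.00000000
P = K * exp(-rT) * N(-d2) - S_0 * exp(-qT) * N(-d1)
N(-d1) = 0.39451748; N(-d2) = 0.42932513
P = 10.1900 * 0.99950032 * 0.42932513 - 10.3900 * 1.00000000 * 0.39451748 = 0.2736

Answer: Price = 0.2736


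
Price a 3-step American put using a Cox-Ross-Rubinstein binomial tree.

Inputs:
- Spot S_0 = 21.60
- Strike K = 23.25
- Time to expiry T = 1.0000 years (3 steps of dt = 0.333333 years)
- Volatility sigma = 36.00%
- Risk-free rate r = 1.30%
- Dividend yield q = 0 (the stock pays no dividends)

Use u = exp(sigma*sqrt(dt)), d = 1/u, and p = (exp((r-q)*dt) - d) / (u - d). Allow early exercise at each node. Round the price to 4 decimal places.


dt = T/N = 0.333333
u = exp(sigma*sqrt(dt)) = 1.231024; d = 1/u = 0.812332
p = (exp((r-q)*dt) - d) / (u - d) = 0.458597
Discount per step: exp(-r*dt) = 0.995676
Stock lattice S(k, i) with i counting down-moves:
  k=0: S(0,0) = 21.6000
  k=1: S(1,0) = 26.5901; S(1,1) = 17.5464
  k=2: S(2,0) = 32.7331; S(2,1) = 21.6000; S(2,2) = 14.2535
  k=3: S(3,0) = 40.2952; S(3,1) = 26.5901; S(3,2) = 17.5464; S(3,3) = 11.5786
Terminal payoffs V(N, i) = max(K - S_T, 0):
  V(3,0) = 0.000000; V(3,1) = 0.000000; V(3,2) = 5.703628; V(3,3) = 11.671441
Backward induction: V(k, i) = exp(-r*dt) * [p * V(k+1, i) + (1-p) * V(k+1, i+1)]; then take max(V_cont, immediate exercise) for American.
  V(2,0) = exp(-r*dt) * [p*0.000000 + (1-p)*0.000000] = 0.000000; exercise = 0.000000; V(2,0) = max -> 0.000000
  V(2,1) = exp(-r*dt) * [p*0.000000 + (1-p)*5.703628] = 3.074610; exercise = 1.650000; V(2,1) = max -> 3.074610
  V(2,2) = exp(-r*dt) * [p*5.703628 + (1-p)*11.671441] = 8.895987; exercise = 8.996520; V(2,2) = max -> 8.996520
  V(1,0) = exp(-r*dt) * [p*0.000000 + (1-p)*3.074610] = 1.657406; exercise = 0.000000; V(1,0) = max -> 1.657406
  V(1,1) = exp(-r*dt) * [p*3.074610 + (1-p)*8.996520] = 6.253592; exercise = 5.703628; V(1,1) = max -> 6.253592
  V(0,0) = exp(-r*dt) * [p*1.657406 + (1-p)*6.253592] = 4.127869; exercise = 1.650000; V(0,0) = max -> 4.127869

Answer: Price = V(0,0) = 4.1279


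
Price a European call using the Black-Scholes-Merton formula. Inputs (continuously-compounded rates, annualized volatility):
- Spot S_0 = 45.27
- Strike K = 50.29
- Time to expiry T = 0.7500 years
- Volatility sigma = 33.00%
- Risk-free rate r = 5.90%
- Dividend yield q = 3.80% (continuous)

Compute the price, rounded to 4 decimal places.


d1 = (ln(S/K) + (r - q + 0.5*sigma^2) * T) / (sigma * sqrt(T)) = -0.16996558
d2 = d1 - sigma * sqrt(T) = -0.45575396
exp(-rT) = 0.95671475; exp(-qT) = 0.97190229
C = S_0 * exp(-qT) * N(d1) - K * exp(-rT) * N(d2)
N(d1) = 0.43251860; N(d2) = 0.32428346
C = 45.2700 * 0.97190229 * 0.43251860 - 50.2900 * 0.95671475 * 0.32428346 = 3.4277

Answer: Price = 3.4277


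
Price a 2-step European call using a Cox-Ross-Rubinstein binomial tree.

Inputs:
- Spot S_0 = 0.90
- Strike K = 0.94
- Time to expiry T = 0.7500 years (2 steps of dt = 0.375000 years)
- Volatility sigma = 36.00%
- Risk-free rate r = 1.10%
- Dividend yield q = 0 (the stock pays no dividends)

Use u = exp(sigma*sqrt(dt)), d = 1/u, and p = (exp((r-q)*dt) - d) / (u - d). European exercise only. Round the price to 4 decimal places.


dt = T/N = 0.375000
u = exp(sigma*sqrt(dt)) = 1.246643; d = 1/u = 0.802154
p = (exp((r-q)*dt) - d) / (u - d) = 0.454408
Discount per step: exp(-r*dt) = 0.995883
Stock lattice S(k, i) with i counting down-moves:
  k=0: S(0,0) = 0.9000
  k=1: S(1,0) = 1.1220; S(1,1) = 0.7219
  k=2: S(2,0) = 1.3987; S(2,1) = 0.9000; S(2,2) = 0.5791
Terminal payoffs V(N, i) = max(S_T - K, 0):
  V(2,0) = 0.458706; V(2,1) = 0.000000; V(2,2) = 0.000000
Backward induction: V(k, i) = exp(-r*dt) * [p * V(k+1, i) + (1-p) * V(k+1, i+1)].
  V(1,0) = exp(-r*dt) * [p*0.458706 + (1-p)*0.000000] = 0.207582
  V(1,1) = exp(-r*dt) * [p*0.000000 + (1-p)*0.000000] = 0.000000
  V(0,0) = exp(-r*dt) * [p*0.207582 + (1-p)*0.000000] = 0.093939

Answer: Price = V(0,0) = 0.0939


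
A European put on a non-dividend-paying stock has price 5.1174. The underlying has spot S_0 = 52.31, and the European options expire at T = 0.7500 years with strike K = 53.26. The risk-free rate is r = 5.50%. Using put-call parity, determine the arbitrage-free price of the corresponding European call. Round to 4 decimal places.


Put-call parity: C - P = S_0 * exp(-qT) - K * exp(-rT).
S_0 * exp(-qT) = 52.3100 * 1.00000000 = 52.31000000
K * exp(-rT) = 53.2600 * 0.95958920 = 51.10772093
C = P + S*exp(-qT) - K*exp(-rT)
C = 5.1174 + 52.31000000 - 51.10772093 = 6.3197

Answer: Call price = 6.3197


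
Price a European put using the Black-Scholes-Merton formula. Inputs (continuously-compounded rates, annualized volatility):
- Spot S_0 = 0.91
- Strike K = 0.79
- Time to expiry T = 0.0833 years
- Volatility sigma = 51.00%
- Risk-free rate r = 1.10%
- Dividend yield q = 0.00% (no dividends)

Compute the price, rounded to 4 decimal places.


d1 = (ln(S/K) + (r - q + 0.5*sigma^2) * T) / (sigma * sqrt(T)) = 1.04053299
d2 = d1 - sigma * sqrt(T) = 0.89333812
exp(-rT) = 0.99908412; exp(-qT) = 1.00000000
P = K * exp(-rT) * N(-d2) - S_0 * exp(-qT) * N(-d1)
N(-d1) = 0.14904617; N(-d2) = 0.18583807
P = 0.7900 * 0.99908412 * 0.18583807 - 0.9100 * 1.00000000 * 0.14904617 = 0.0110

Answer: Price = 0.0110


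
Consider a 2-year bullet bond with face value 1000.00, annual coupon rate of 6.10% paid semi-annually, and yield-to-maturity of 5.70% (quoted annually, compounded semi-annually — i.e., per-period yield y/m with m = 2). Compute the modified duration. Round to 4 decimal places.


Coupon per period c = face * coupon_rate / m = 30.500000
Periods per year m = 2; per-period yield y/m = 0.028500
Number of cashflows N = 4
Cashflows (t years, CF_t, discount factor 1/(1+y/m)^(m*t), PV):
  t = 0.5000: CF_t = 30.500000, DF = 0.972290, PV = 29.654837
  t = 1.0000: CF_t = 30.500000, DF = 0.945347, PV = 28.833094
  t = 1.5000: CF_t = 30.500000, DF = 0.919152, PV = 28.034122
  t = 2.0000: CF_t = 1030.500000, DF = 0.893682, PV = 920.938888
Price P = sum_t PV_t = 1007.460940
First compute Macaulay numerator sum_t t * PV_t:
  t * PV_t at t = 0.5000: 14.827419
  t * PV_t at t = 1.0000: 28.833094
  t * PV_t at t = 1.5000: 42.051182
  t * PV_t at t = 2.0000: 1841.877776
Macaulay duration D = 1927.589470 / 1007.460940 = 1.913314
Modified duration = D / (1 + y/m) = 1.913314 / (1 + 0.028500) = 1.860296

Answer: Modified duration = 1.8603


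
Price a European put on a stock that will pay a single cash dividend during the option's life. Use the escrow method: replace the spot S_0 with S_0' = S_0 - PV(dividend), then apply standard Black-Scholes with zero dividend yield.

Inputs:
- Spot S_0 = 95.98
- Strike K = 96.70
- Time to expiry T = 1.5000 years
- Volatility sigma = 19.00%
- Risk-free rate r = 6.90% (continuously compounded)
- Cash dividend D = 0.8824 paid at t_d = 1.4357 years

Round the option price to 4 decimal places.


PV(D) = D * exp(-r * t_d) = 0.8824 * 0.90568538 = 0.79917678
S_0' = S_0 - PV(D) = 95.9800 - 0.79917678 = 95.18082322
d1 = (ln(S_0'/K) + (r + sigma^2/2)*T) / (sigma*sqrt(T)) = 0.49307834
d2 = d1 - sigma*sqrt(T) = 0.26037682
exp(-rT) = 0.90167602
N(-d1) = 0.31097862; N(-d2) = 0.39728656
P = K * exp(-rT) * N(-d2) - S_0' * N(-d1) = 96.7000 * 0.90167602 * 0.39728656 - 95.18082322 * 0.31097862 = 5.0410

Answer: Price = 5.0410


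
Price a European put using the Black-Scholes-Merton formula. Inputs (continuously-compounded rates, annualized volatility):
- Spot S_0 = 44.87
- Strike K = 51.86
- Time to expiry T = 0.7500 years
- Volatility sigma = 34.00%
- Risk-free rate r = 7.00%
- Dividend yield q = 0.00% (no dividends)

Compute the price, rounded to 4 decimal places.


d1 = (ln(S/K) + (r - q + 0.5*sigma^2) * T) / (sigma * sqrt(T)) = -0.16616942
d2 = d1 - sigma * sqrt(T) = -0.46061806
exp(-rT) = 0.94885432; exp(-qT) = 1.00000000
P = K * exp(-rT) * N(-d2) - S_0 * exp(-qT) * N(-d1)
N(-d1) = 0.56598819; N(-d2) = 0.67746367
P = 51.8600 * 0.94885432 * 0.67746367 - 44.8700 * 1.00000000 * 0.56598819 = 7.9405

Answer: Price = 7.9405


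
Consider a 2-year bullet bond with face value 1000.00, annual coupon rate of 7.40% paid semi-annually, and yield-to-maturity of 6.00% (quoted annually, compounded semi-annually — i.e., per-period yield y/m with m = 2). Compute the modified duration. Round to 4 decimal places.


Coupon per period c = face * coupon_rate / m = 37.000000
Periods per year m = 2; per-period yield y/m = 0.030000
Number of cashflows N = 4
Cashflows (t years, CF_t, discount factor 1/(1+y/m)^(m*t), PV):
  t = 0.5000: CF_t = 37.000000, DF = 0.970874, PV = 35.922330
  t = 1.0000: CF_t = 37.000000, DF = 0.942596, PV = 34.876049
  t = 1.5000: CF_t = 37.000000, DF = 0.915142, PV = 33.860241
  t = 2.0000: CF_t = 1037.000000, DF = 0.888487, PV = 921.361069
Price P = sum_t PV_t = 1026.019689
First compute Macaulay numerator sum_t t * PV_t:
  t * PV_t at t = 0.5000: 17.961165
  t * PV_t at t = 1.0000: 34.876049
  t * PV_t at t = 1.5000: 50.790362
  t * PV_t at t = 2.0000: 1842.722137
Macaulay duration D = 1946.349713 / 1026.019689 = 1.896991
Modified duration = D / (1 + y/m) = 1.896991 / (1 + 0.030000) = 1.841738

Answer: Modified duration = 1.8417


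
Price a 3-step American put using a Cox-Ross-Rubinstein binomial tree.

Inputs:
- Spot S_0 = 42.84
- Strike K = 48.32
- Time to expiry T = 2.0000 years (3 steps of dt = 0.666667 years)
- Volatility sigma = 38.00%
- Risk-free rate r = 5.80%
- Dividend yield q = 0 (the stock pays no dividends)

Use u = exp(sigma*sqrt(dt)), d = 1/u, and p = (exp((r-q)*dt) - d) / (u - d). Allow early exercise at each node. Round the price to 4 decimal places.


Answer: Price = V(0,0) = 10.3025

Derivation:
dt = T/N = 0.666667
u = exp(sigma*sqrt(dt)) = 1.363792; d = 1/u = 0.733250
p = (exp((r-q)*dt) - d) / (u - d) = 0.485573
Discount per step: exp(-r*dt) = 0.962071
Stock lattice S(k, i) with i counting down-moves:
  k=0: S(0,0) = 42.8400
  k=1: S(1,0) = 58.4248; S(1,1) = 31.4124
  k=2: S(2,0) = 79.6793; S(2,1) = 42.8400; S(2,2) = 23.0332
  k=3: S(3,0) = 108.6659; S(3,1) = 58.4248; S(3,2) = 31.4124; S(3,3) = 16.8891
Terminal payoffs V(N, i) = max(K - S_T, 0):
  V(3,0) = 0.000000; V(3,1) = 0.000000; V(3,2) = 16.907574; V(3,3) = 31.430939
Backward induction: V(k, i) = exp(-r*dt) * [p * V(k+1, i) + (1-p) * V(k+1, i+1)]; then take max(V_cont, immediate exercise) for American.
  V(2,0) = exp(-r*dt) * [p*0.000000 + (1-p)*0.000000] = 0.000000; exercise = 0.000000; V(2,0) = max -> 0.000000
  V(2,1) = exp(-r*dt) * [p*0.000000 + (1-p)*16.907574] = 8.367818; exercise = 5.480000; V(2,1) = max -> 8.367818
  V(2,2) = exp(-r*dt) * [p*16.907574 + (1-p)*31.430939] = 23.454129; exercise = 25.286842; V(2,2) = max -> 25.286842
  V(1,0) = exp(-r*dt) * [p*0.000000 + (1-p)*8.367818] = 4.141362; exercise = 0.000000; V(1,0) = max -> 4.141362
  V(1,1) = exp(-r*dt) * [p*8.367818 + (1-p)*25.286842] = 16.423923; exercise = 16.907574; V(1,1) = max -> 16.907574
  V(0,0) = exp(-r*dt) * [p*4.141362 + (1-p)*16.907574] = 10.302480; exercise = 5.480000; V(0,0) = max -> 10.302480


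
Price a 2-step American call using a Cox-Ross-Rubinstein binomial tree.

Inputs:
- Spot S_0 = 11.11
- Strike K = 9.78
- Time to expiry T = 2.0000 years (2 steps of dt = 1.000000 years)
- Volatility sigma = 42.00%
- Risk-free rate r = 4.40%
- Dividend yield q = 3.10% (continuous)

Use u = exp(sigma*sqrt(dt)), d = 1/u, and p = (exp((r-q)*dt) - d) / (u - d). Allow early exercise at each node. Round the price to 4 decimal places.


dt = T/N = 1.000000
u = exp(sigma*sqrt(dt)) = 1.521962; d = 1/u = 0.657047
p = (exp((r-q)*dt) - d) / (u - d) = 0.411645
Discount per step: exp(-r*dt) = 0.956954
Stock lattice S(k, i) with i counting down-moves:
  k=0: S(0,0) = 11.1100
  k=1: S(1,0) = 16.9090; S(1,1) = 7.2998
  k=2: S(2,0) = 25.7348; S(2,1) = 11.1100; S(2,2) = 4.7963
Terminal payoffs V(N, i) = max(S_T - K, 0):
  V(2,0) = 15.954837; V(2,1) = 1.330000; V(2,2) = 0.000000
Backward induction: V(k, i) = exp(-r*dt) * [p * V(k+1, i) + (1-p) * V(k+1, i+1)]; then take max(V_cont, immediate exercise) for American.
  V(1,0) = exp(-r*dt) * [p*15.954837 + (1-p)*1.330000] = 7.033846; exercise = 7.128993; V(1,0) = max -> 7.128993
  V(1,1) = exp(-r*dt) * [p*1.330000 + (1-p)*0.000000] = 0.523921; exercise = 0.000000; V(1,1) = max -> 0.523921
  V(0,0) = exp(-r*dt) * [p*7.128993 + (1-p)*0.523921] = 3.103275; exercise = 1.330000; V(0,0) = max -> 3.103275

Answer: Price = V(0,0) = 3.1033


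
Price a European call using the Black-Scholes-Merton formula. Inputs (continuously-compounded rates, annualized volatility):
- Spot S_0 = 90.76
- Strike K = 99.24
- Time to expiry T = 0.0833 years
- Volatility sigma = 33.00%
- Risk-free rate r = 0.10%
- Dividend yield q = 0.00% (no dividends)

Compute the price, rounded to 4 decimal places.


Answer: Price = 0.8473

Derivation:
d1 = (ln(S/K) + (r - q + 0.5*sigma^2) * T) / (sigma * sqrt(T)) = -0.88933419
d2 = d1 - sigma * sqrt(T) = -0.98457793
exp(-rT) = 0.99991670; exp(-qT) = 1.00000000
C = S_0 * exp(-qT) * N(d1) - K * exp(-rT) * N(d2)
N(d1) = 0.18691175; N(d2) = 0.16241572
C = 90.7600 * 1.00000000 * 0.18691175 - 99.2400 * 0.99991670 * 0.16241572 = 0.8473


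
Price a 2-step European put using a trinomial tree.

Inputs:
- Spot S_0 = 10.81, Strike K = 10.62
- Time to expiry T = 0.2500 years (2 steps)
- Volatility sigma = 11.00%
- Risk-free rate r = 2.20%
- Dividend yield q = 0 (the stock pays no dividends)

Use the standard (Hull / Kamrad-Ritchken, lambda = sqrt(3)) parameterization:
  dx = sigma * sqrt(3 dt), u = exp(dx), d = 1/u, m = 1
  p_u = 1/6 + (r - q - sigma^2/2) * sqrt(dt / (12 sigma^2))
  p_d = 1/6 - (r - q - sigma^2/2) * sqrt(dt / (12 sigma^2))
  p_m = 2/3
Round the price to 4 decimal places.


Answer: Price = V(0,0) = 0.1304

Derivation:
dt = T/N = 0.125000; dx = sigma*sqrt(3*dt) = 0.067361
u = exp(dx) = 1.069682; d = 1/u = 0.934858
p_u = 0.181466, p_m = 0.666667, p_d = 0.151868
Discount per step: exp(-r*dt) = 0.997254
Stock lattice S(k, j) with j the centered position index:
  k=0: S(0,+0) = 10.8100
  k=1: S(1,-1) = 10.1058; S(1,+0) = 10.8100; S(1,+1) = 11.5633
  k=2: S(2,-2) = 9.4475; S(2,-1) = 10.1058; S(2,+0) = 10.8100; S(2,+1) = 11.5633; S(2,+2) = 12.3690
Terminal payoffs V(N, j) = max(K - S_T, 0):
  V(2,-2) = 1.172504; V(2,-1) = 0.514188; V(2,+0) = 0.000000; V(2,+1) = 0.000000; V(2,+2) = 0.000000
Backward induction: V(k, j) = exp(-r*dt) * [p_u * V(k+1, j+1) + p_m * V(k+1, j) + p_d * V(k+1, j-1)]
  V(1,-1) = exp(-r*dt) * [p_u*0.000000 + p_m*0.514188 + p_d*1.172504] = 0.519427
  V(1,+0) = exp(-r*dt) * [p_u*0.000000 + p_m*0.000000 + p_d*0.514188] = 0.077874
  V(1,+1) = exp(-r*dt) * [p_u*0.000000 + p_m*0.000000 + p_d*0.000000] = 0.000000
  V(0,+0) = exp(-r*dt) * [p_u*0.000000 + p_m*0.077874 + p_d*0.519427] = 0.130441


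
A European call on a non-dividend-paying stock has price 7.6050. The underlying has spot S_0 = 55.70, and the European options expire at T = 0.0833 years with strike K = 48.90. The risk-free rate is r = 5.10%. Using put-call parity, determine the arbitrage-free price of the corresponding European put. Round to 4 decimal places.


Put-call parity: C - P = S_0 * exp(-qT) - K * exp(-rT).
S_0 * exp(-qT) = 55.7000 * 1.00000000 = 55.70000000
K * exp(-rT) = 48.9000 * 0.99576071 = 48.69269878
P = C - S*exp(-qT) + K*exp(-rT)
P = 7.6050 - 55.70000000 + 48.69269878 = 0.5977

Answer: Put price = 0.5977


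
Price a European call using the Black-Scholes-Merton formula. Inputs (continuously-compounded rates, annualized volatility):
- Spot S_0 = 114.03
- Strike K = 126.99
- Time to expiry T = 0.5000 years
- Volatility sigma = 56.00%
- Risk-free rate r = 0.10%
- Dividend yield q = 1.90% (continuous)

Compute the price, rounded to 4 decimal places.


d1 = (ln(S/K) + (r - q + 0.5*sigma^2) * T) / (sigma * sqrt(T)) = -0.09658768
d2 = d1 - sigma * sqrt(T) = -0.49256748
exp(-rT) = 0.99950012; exp(-qT) = 0.99054498
C = S_0 * exp(-qT) * N(d1) - K * exp(-rT) * N(d2)
N(d1) = 0.46152692; N(d2) = 0.31115911
C = 114.0300 * 0.99054498 * 0.46152692 - 126.9900 * 0.99950012 * 0.31115911 = 12.6360

Answer: Price = 12.6360


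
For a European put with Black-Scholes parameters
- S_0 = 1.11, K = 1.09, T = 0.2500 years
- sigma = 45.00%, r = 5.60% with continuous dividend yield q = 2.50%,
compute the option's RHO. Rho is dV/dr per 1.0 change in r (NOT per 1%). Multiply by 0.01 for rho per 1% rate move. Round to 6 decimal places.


Answer: Rho = -0.134060

Derivation:
d1 = 0.2277547515; d2 = 0.0027547515
phi(d1) = 0.3887282963; exp(-qT) = 0.9937694906; exp(-rT) = 0.9860975443
N(-d2) = 0.4989010146
Rho = -K*T*exp(-rT)*N(-d2) = -1.0900 * 0.2500 * 0.9860975443 * 0.4989010146 = -0.134060


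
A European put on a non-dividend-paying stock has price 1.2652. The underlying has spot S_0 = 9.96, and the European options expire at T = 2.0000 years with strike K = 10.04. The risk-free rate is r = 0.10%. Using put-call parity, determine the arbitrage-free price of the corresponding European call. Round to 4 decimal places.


Put-call parity: C - P = S_0 * exp(-qT) - K * exp(-rT).
S_0 * exp(-qT) = 9.9600 * 1.00000000 = 9.96000000
K * exp(-rT) = 10.0400 * 0.99800200 = 10.01994007
C = P + S*exp(-qT) - K*exp(-rT)
C = 1.2652 + 9.96000000 - 10.01994007 = 1.2053

Answer: Call price = 1.2053


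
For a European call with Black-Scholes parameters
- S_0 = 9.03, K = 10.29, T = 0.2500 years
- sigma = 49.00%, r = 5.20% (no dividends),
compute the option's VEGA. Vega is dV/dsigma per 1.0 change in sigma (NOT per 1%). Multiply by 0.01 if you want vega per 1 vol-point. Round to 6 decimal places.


d1 = -0.3575823772; d2 = -0.6025823772
phi(d1) = 0.3742350843; exp(-qT) = 1.0000000000; exp(-rT) = 0.9870841350
Vega = S * exp(-qT) * phi(d1) * sqrt(T) = 9.0300 * 1.0000000000 * 0.3742350843 * 0.5000000000 = 1.689671

Answer: Vega = 1.689671


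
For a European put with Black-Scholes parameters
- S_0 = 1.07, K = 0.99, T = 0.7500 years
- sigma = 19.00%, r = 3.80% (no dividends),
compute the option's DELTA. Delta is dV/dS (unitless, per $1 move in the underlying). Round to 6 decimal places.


Answer: Delta = -0.233385

Derivation:
d1 = 0.7277438417; d2 = 0.5631990150
phi(d1) = 0.3061304126; exp(-qT) = 1.0000000000; exp(-rT) = 0.9719022941
N(-d1) = 0.2333852037
Delta = -exp(-qT) * N(-d1) = -1.0000000000 * 0.2333852037 = -0.233385


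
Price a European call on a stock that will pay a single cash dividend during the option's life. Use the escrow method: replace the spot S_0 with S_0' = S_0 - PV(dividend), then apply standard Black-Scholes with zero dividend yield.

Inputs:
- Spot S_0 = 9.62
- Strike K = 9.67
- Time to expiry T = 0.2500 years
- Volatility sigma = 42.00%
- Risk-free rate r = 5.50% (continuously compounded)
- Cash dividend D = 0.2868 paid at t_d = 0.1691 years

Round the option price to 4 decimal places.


PV(D) = D * exp(-r * t_d) = 0.2868 * 0.99074262 = 0.28414498
S_0' = S_0 - PV(D) = 9.6200 - 0.28414498 = 9.33585502
d1 = (ln(S_0'/K) + (r + sigma^2/2)*T) / (sigma*sqrt(T)) = 0.00301931
d2 = d1 - sigma*sqrt(T) = -0.20698069
exp(-rT) = 0.98634410
N(d1) = 0.50120453; N(d2) = 0.41801247
C = S_0' * N(d1) - K * exp(-rT) * N(d2) = 9.33585502 * 0.50120453 - 9.6700 * 0.98634410 * 0.41801247 = 0.6922

Answer: Price = 0.6922


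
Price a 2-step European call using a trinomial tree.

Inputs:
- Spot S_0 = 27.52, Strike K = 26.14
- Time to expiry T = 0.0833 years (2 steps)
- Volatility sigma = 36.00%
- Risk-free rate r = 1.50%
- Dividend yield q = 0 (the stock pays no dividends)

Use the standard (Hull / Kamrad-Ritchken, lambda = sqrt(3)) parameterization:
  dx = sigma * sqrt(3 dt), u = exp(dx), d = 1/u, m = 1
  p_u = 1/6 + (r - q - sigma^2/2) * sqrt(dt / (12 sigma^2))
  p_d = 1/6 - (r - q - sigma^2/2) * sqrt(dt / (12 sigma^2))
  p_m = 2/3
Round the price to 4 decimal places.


Answer: Price = V(0,0) = 2.0034

Derivation:
dt = T/N = 0.041650; dx = sigma*sqrt(3*dt) = 0.127254
u = exp(dx) = 1.135705; d = 1/u = 0.880510
p_u = 0.158517, p_m = 0.666667, p_d = 0.174816
Discount per step: exp(-r*dt) = 0.999375
Stock lattice S(k, j) with j the centered position index:
  k=0: S(0,+0) = 27.5200
  k=1: S(1,-1) = 24.2316; S(1,+0) = 27.5200; S(1,+1) = 31.2546
  k=2: S(2,-2) = 21.3362; S(2,-1) = 24.2316; S(2,+0) = 27.5200; S(2,+1) = 31.2546; S(2,+2) = 35.4960
Terminal payoffs V(N, j) = max(S_T - K, 0):
  V(2,-2) = 0.000000; V(2,-1) = 0.000000; V(2,+0) = 1.380000; V(2,+1) = 5.114607; V(2,+2) = 9.356019
Backward induction: V(k, j) = exp(-r*dt) * [p_u * V(k+1, j+1) + p_m * V(k+1, j) + p_d * V(k+1, j-1)]
  V(1,-1) = exp(-r*dt) * [p_u*1.380000 + p_m*0.000000 + p_d*0.000000] = 0.218617
  V(1,+0) = exp(-r*dt) * [p_u*5.114607 + p_m*1.380000 + p_d*0.000000] = 1.729671
  V(1,+1) = exp(-r*dt) * [p_u*9.356019 + p_m*5.114607 + p_d*1.380000] = 5.130865
  V(0,+0) = exp(-r*dt) * [p_u*5.130865 + p_m*1.729671 + p_d*0.218617] = 2.003409


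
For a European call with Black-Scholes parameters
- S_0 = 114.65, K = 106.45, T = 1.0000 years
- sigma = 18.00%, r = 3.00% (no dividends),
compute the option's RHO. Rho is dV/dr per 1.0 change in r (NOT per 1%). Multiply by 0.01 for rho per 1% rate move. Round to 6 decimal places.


Answer: Rho = 71.027314

Derivation:
d1 = 0.6689367665; d2 = 0.4889367665
phi(d1) = 0.3189640967; exp(-qT) = 1.0000000000; exp(-rT) = 0.9704455335
N(d2) = 0.6875567675
Rho = K*T*exp(-rT)*N(d2) = 106.4500 * 1.0000 * 0.9704455335 * 0.6875567675 = 71.027314


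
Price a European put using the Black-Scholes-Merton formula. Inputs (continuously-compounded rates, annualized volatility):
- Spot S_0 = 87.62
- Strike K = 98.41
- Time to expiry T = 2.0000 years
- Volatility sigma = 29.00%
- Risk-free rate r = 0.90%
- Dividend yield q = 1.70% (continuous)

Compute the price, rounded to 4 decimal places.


d1 = (ln(S/K) + (r - q + 0.5*sigma^2) * T) / (sigma * sqrt(T)) = -0.11711918
d2 = d1 - sigma * sqrt(T) = -0.52724111
exp(-rT) = 0.98216103; exp(-qT) = 0.96657150
P = K * exp(-rT) * N(-d2) - S_0 * exp(-qT) * N(-d1)
N(-d1) = 0.54661719; N(-d2) = 0.70098692
P = 98.4100 * 0.98216103 * 0.70098692 - 87.6200 * 0.96657150 * 0.54661719 = 21.4600

Answer: Price = 21.4600


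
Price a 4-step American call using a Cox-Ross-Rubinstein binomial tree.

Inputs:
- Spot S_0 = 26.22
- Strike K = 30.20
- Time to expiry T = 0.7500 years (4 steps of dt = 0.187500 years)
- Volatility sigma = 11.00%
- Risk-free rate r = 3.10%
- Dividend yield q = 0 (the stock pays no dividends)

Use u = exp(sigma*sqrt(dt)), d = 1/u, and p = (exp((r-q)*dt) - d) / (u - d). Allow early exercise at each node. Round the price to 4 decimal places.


Answer: Price = V(0,0) = 0.1355

Derivation:
dt = T/N = 0.187500
u = exp(sigma*sqrt(dt)) = 1.048784; d = 1/u = 0.953485
p = (exp((r-q)*dt) - d) / (u - d) = 0.549264
Discount per step: exp(-r*dt) = 0.994204
Stock lattice S(k, i) with i counting down-moves:
  k=0: S(0,0) = 26.2200
  k=1: S(1,0) = 27.4991; S(1,1) = 25.0004
  k=2: S(2,0) = 28.8406; S(2,1) = 26.2200; S(2,2) = 23.8375
  k=3: S(3,0) = 30.2476; S(3,1) = 27.4991; S(3,2) = 25.0004; S(3,3) = 22.7287
  k=4: S(4,0) = 31.7232; S(4,1) = 28.8406; S(4,2) = 26.2200; S(4,3) = 23.8375; S(4,4) = 21.6715
Terminal payoffs V(N, i) = max(S_T - K, 0):
  V(4,0) = 1.523193; V(4,1) = 0.000000; V(4,2) = 0.000000; V(4,3) = 0.000000; V(4,4) = 0.000000
Backward induction: V(k, i) = exp(-r*dt) * [p * V(k+1, i) + (1-p) * V(k+1, i+1)]; then take max(V_cont, immediate exercise) for American.
  V(3,0) = exp(-r*dt) * [p*1.523193 + (1-p)*0.000000] = 0.831787; exercise = 0.047595; V(3,0) = max -> 0.831787
  V(3,1) = exp(-r*dt) * [p*0.000000 + (1-p)*0.000000] = 0.000000; exercise = 0.000000; V(3,1) = max -> 0.000000
  V(3,2) = exp(-r*dt) * [p*0.000000 + (1-p)*0.000000] = 0.000000; exercise = 0.000000; V(3,2) = max -> 0.000000
  V(3,3) = exp(-r*dt) * [p*0.000000 + (1-p)*0.000000] = 0.000000; exercise = 0.000000; V(3,3) = max -> 0.000000
  V(2,0) = exp(-r*dt) * [p*0.831787 + (1-p)*0.000000] = 0.454223; exercise = 0.000000; V(2,0) = max -> 0.454223
  V(2,1) = exp(-r*dt) * [p*0.000000 + (1-p)*0.000000] = 0.000000; exercise = 0.000000; V(2,1) = max -> 0.000000
  V(2,2) = exp(-r*dt) * [p*0.000000 + (1-p)*0.000000] = 0.000000; exercise = 0.000000; V(2,2) = max -> 0.000000
  V(1,0) = exp(-r*dt) * [p*0.454223 + (1-p)*0.000000] = 0.248043; exercise = 0.000000; V(1,0) = max -> 0.248043
  V(1,1) = exp(-r*dt) * [p*0.000000 + (1-p)*0.000000] = 0.000000; exercise = 0.000000; V(1,1) = max -> 0.000000
  V(0,0) = exp(-r*dt) * [p*0.248043 + (1-p)*0.000000] = 0.135451; exercise = 0.000000; V(0,0) = max -> 0.135451


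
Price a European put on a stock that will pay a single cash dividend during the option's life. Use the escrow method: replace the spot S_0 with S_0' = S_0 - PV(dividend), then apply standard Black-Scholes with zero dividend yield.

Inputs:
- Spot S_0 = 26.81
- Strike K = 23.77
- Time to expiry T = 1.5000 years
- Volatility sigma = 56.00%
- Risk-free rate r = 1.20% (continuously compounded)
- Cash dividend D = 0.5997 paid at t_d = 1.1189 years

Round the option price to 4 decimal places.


PV(D) = D * exp(-r * t_d) = 0.5997 * 0.98666294 = 0.59170176
S_0' = S_0 - PV(D) = 26.8100 - 0.59170176 = 26.21829824
d1 = (ln(S_0'/K) + (r + sigma^2/2)*T) / (sigma*sqrt(T)) = 0.51210854
d2 = d1 - sigma*sqrt(T) = -0.17374859
exp(-rT) = 0.98216103
N(-d1) = 0.30428752; N(-d2) = 0.56896848
P = K * exp(-rT) * N(-d2) - S_0' * N(-d1) = 23.7700 * 0.98216103 * 0.56896848 - 26.21829824 * 0.30428752 = 5.3052

Answer: Price = 5.3052


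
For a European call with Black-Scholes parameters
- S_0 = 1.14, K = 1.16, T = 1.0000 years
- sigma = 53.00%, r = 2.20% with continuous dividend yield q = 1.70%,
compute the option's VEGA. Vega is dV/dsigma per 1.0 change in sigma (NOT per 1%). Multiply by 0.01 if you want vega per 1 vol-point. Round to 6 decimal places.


d1 = 0.2416193534; d2 = -0.2883806466
phi(d1) = 0.3874654912; exp(-qT) = 0.9831436846; exp(-rT) = 0.9782402351
Vega = S * exp(-qT) * phi(d1) * sqrt(T) = 1.1400 * 0.9831436846 * 0.3874654912 * 1.0000000000 = 0.434265

Answer: Vega = 0.434265


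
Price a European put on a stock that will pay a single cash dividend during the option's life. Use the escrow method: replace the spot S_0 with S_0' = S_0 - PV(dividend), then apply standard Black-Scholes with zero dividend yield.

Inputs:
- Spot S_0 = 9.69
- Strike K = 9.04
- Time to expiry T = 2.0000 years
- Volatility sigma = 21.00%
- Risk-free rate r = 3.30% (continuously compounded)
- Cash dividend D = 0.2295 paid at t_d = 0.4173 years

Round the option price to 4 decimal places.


Answer: Price = 0.6310

Derivation:
PV(D) = D * exp(-r * t_d) = 0.2295 * 0.98632349 = 0.22636124
S_0' = S_0 - PV(D) = 9.6900 - 0.22636124 = 9.46363876
d1 = (ln(S_0'/K) + (r + sigma^2/2)*T) / (sigma*sqrt(T)) = 0.52493514
d2 = d1 - sigma*sqrt(T) = 0.22795029
exp(-rT) = 0.93613086
N(-d1) = 0.29981414; N(-d2) = 0.40984244
P = K * exp(-rT) * N(-d2) - S_0' * N(-d1) = 9.0400 * 0.93613086 * 0.40984244 - 9.46363876 * 0.29981414 = 0.6310
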